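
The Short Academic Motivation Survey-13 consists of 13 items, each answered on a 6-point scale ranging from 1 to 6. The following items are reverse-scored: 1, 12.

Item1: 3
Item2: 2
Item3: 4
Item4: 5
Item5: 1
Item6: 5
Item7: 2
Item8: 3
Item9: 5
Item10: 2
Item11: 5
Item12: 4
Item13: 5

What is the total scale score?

Reversing items 1 & 12 with 7 − raw:
Total = (7−3) + 2 + 4 + 5 + 1 + 5 + 2 + 3 + 5 + 2 + 5 + (7−4) + 5
      = 4 + 2 + 4 + 5 + 1 + 5 + 2 + 3 + 5 + 2 + 5 + 3 + 5 = 46

46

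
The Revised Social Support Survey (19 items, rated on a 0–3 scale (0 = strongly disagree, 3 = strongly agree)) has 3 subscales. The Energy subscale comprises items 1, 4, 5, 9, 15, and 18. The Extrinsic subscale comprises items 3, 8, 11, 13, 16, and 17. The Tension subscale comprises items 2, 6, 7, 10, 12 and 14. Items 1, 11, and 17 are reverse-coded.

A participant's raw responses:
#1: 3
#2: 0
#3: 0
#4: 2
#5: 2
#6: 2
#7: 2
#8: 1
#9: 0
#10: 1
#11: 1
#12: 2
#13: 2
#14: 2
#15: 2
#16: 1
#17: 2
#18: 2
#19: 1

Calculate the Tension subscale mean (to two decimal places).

Tension items: 2, 6, 7, 10, 12, 14.
  item 2: 0
  item 6: 2
  item 7: 2
  item 10: 1
  item 12: 2
  item 14: 2
Sum = 0 + 2 + 2 + 1 + 2 + 2 = 9
Mean = 9 / 6 = 1.50

1.50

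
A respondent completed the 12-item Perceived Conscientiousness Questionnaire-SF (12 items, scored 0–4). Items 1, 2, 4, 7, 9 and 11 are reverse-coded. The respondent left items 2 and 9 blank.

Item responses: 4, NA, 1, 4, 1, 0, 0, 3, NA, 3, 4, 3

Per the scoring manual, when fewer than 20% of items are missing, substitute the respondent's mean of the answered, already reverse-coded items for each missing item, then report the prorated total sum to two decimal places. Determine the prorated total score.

Reverse-coded (on a 0–4 scale, reversed = 4 − raw):
  item 1: 4 − 4 = 0
  item 4: 4 − 4 = 0
  item 7: 4 − 0 = 4
  item 11: 4 − 4 = 0
Completed scored items (10 of 12): 0, 1, 0, 1, 0, 4, 3, 3, 0, 3; sum = 15.
Person mean = 15 / 10 ≈ 1.5000
Prorated total = (15 / 10) × 12 = 18.00 (to 2 dp)

18.00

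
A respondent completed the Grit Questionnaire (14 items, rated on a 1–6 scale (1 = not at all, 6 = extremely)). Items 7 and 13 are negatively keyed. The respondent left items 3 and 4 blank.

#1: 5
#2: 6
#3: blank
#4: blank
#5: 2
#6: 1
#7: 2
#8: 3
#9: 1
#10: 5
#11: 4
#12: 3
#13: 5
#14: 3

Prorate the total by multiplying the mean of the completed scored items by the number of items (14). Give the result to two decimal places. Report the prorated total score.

Reverse-coded (on a 1–6 scale, reversed = 7 − raw):
  item 7: 7 − 2 = 5
  item 13: 7 − 5 = 2
Completed scored items (12 of 14): 5, 6, 2, 1, 5, 3, 1, 5, 4, 3, 2, 3; sum = 40.
Person mean = 40 / 12 ≈ 3.3333
Prorated total = (40 / 12) × 14 = 46.67 (to 2 dp)

46.67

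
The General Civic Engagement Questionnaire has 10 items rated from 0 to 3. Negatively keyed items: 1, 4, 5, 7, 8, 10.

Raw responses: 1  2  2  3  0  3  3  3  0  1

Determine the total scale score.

14

Raw sum = 18. Negatively keyed items: 1, 4, 5, 7, 8, 10; their raw sum = 11.
Each reversal replaces raw with 3 − raw, changing the total by 3 − 2·raw per item.
Total = 18 + 6·3 − 2·11 = 18 + 18 − 22 = 14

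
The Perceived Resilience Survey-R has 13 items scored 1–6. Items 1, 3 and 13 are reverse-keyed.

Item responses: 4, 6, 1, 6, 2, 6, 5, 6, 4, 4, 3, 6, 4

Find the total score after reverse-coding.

Reverse-coded items (reversed = (1+6) − raw = 7 − raw):
  item 1: 7 − 4 = 3
  item 3: 7 − 1 = 6
  item 13: 7 − 4 = 3
Scored responses: 3, 6, 6, 6, 2, 6, 5, 6, 4, 4, 3, 6, 3
Total = 3 + 6 + 6 + 6 + 2 + 6 + 5 + 6 + 4 + 4 + 3 + 6 + 3 = 60

60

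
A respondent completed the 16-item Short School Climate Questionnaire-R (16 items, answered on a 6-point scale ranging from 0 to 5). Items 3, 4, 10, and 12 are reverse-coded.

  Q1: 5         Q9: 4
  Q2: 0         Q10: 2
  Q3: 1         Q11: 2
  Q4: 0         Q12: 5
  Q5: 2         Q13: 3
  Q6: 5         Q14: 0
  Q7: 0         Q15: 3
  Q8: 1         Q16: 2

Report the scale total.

Reverse-coded items use 5 − raw:
  item 3: 5 − 1 = 4
  item 4: 5 − 0 = 5
  item 10: 5 − 2 = 3
  item 12: 5 − 5 = 0
After reverse-coding: 5, 0, 4, 5, 2, 5, 0, 1, 4, 3, 2, 0, 3, 0, 3, 2
Total = 5 + 0 + 4 + 5 + 2 + 5 + 0 + 1 + 4 + 3 + 2 + 0 + 3 + 0 + 3 + 2 = 39

39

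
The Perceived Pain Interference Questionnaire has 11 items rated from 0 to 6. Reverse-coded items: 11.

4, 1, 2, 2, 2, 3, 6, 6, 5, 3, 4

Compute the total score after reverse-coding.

Raw sum = 38. Reverse-coded items: 11; their raw sum = 4.
Each reversal replaces raw with 6 − raw, changing the total by 6 − 2·raw per item.
Total = 38 + 1·6 − 2·4 = 38 + 6 − 8 = 36

36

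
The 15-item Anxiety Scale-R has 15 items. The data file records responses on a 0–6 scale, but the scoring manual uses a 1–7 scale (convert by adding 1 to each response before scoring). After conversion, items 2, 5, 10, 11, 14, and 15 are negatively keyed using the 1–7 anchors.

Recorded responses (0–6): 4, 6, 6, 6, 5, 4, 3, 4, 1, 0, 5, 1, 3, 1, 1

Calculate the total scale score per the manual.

65

Convert to 1–7: 5, 7, 7, 7, 6, 5, 4, 5, 2, 1, 6, 2, 4, 2, 2
Reverse-coded (reversed = (1+7) − raw = 8 − raw):
  item 2: 8 − 7 = 1
  item 5: 8 − 6 = 2
  item 10: 8 − 1 = 7
  item 11: 8 − 6 = 2
  item 14: 8 − 2 = 6
  item 15: 8 − 2 = 6
Scored: 5, 1, 7, 7, 2, 5, 4, 5, 2, 7, 2, 2, 4, 6, 6
Total = 65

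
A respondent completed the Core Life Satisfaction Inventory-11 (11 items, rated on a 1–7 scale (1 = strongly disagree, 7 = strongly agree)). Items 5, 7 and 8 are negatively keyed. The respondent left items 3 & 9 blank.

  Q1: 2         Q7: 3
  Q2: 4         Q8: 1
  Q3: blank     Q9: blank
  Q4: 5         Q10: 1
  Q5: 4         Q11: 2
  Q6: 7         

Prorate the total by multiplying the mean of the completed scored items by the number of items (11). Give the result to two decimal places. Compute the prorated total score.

Reverse-coded (reversed = (1+7) − raw = 8 − raw):
  item 5: 8 − 4 = 4
  item 7: 8 − 3 = 5
  item 8: 8 − 1 = 7
Completed scored items (9 of 11): 2, 4, 5, 4, 7, 5, 7, 1, 2; sum = 37.
Person mean = 37 / 9 ≈ 4.1111
Prorated total = (37 / 9) × 11 = 45.22 (to 2 dp)

45.22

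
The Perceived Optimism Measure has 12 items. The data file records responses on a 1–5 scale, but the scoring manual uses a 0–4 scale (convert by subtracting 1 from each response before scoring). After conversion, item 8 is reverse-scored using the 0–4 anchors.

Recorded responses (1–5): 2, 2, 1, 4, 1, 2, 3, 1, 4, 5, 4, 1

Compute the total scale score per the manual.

Convert to 0–4: 1, 1, 0, 3, 0, 1, 2, 0, 3, 4, 3, 0
Reverse-coded (on a 0–4 scale, reversed = 4 − raw):
  item 8: 4 − 0 = 4
Scored: 1, 1, 0, 3, 0, 1, 2, 4, 3, 4, 3, 0
Total = 22

22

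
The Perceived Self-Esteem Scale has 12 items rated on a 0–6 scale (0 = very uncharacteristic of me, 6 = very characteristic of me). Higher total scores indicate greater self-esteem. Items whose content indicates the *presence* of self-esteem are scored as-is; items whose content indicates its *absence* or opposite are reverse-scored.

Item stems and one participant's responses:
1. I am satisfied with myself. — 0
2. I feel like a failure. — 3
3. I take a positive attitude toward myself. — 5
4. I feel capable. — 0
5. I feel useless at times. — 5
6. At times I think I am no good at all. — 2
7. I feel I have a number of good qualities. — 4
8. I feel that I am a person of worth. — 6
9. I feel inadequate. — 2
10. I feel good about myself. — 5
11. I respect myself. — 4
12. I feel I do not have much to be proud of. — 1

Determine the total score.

Items 2, 5, 6, 9, 12 describe the absence/opposite of self-esteem → reverse-score.
on a 0–6 scale, reversed = 6 − raw.
  item 1: 0
  item 2: 6 − 3 = 3
  item 3: 5
  item 4: 0
  item 5: 6 − 5 = 1
  item 6: 6 − 2 = 4
  item 7: 4
  item 8: 6
  item 9: 6 − 2 = 4
  item 10: 5
  item 11: 4
  item 12: 6 − 1 = 5
Total = 0 + 3 + 5 + 0 + 1 + 4 + 4 + 6 + 4 + 5 + 4 + 5 = 41

41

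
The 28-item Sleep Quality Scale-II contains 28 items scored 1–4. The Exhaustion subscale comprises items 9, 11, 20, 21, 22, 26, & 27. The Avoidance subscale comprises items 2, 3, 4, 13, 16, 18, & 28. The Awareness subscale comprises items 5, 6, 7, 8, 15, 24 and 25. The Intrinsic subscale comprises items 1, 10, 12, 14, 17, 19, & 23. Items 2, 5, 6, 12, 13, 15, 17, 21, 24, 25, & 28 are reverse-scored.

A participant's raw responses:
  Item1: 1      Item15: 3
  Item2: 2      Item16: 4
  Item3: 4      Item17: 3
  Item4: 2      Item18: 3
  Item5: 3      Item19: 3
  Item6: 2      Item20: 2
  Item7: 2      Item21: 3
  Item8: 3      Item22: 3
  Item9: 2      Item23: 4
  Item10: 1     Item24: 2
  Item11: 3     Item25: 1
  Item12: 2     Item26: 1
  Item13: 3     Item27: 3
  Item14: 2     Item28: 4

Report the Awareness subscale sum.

Awareness items: 5, 6, 7, 8, 15, 24, 25.
Of these, items 5, 6, 15, 24, & 25 are reverse-scored; reverse-coded value = 5 − response.
  item 5: 5 − 3 = 2
  item 6: 5 − 2 = 3
  item 7: 2
  item 8: 3
  item 15: 5 − 3 = 2
  item 24: 5 − 2 = 3
  item 25: 5 − 1 = 4
Sum = 2 + 3 + 2 + 3 + 2 + 3 + 4 = 19

19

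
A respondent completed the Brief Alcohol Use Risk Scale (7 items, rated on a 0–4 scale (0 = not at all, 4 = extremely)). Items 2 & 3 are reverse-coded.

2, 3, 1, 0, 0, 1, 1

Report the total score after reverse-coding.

Reverse-coded items use 4 − raw:
  item 2: 4 − 3 = 1
  item 3: 4 − 1 = 3
Scored responses: 2, 1, 3, 0, 0, 1, 1
Total = 2 + 1 + 3 + 0 + 0 + 1 + 1 = 8

8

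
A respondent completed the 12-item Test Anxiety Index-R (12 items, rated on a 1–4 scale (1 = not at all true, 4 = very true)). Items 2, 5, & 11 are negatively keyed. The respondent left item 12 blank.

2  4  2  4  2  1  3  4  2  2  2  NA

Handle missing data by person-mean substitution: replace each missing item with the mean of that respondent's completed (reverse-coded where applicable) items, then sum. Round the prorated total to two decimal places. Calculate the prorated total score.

Reverse-coded (reversed = (1+4) − raw = 5 − raw):
  item 2: 5 − 4 = 1
  item 5: 5 − 2 = 3
  item 11: 5 − 2 = 3
Completed scored items (11 of 12): 2, 1, 2, 4, 3, 1, 3, 4, 2, 2, 3; sum = 27.
Person mean = 27 / 11 ≈ 2.4545
Prorated total = (27 / 11) × 12 = 29.45 (to 2 dp)

29.45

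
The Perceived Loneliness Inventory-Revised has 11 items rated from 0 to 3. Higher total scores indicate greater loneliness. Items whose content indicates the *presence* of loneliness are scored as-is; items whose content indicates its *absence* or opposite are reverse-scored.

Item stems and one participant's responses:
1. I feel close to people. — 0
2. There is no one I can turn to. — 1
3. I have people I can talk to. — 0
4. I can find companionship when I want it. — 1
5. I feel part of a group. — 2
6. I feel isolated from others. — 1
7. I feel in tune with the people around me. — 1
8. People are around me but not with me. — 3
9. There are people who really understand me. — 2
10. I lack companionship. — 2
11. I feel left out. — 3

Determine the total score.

22

Items 1, 3, 4, 5, 7, 9 describe the absence/opposite of loneliness → reverse-score.
reversed = (0+3) − raw = 3 − raw.
  item 1: 3 − 0 = 3
  item 2: 1
  item 3: 3 − 0 = 3
  item 4: 3 − 1 = 2
  item 5: 3 − 2 = 1
  item 6: 1
  item 7: 3 − 1 = 2
  item 8: 3
  item 9: 3 − 2 = 1
  item 10: 2
  item 11: 3
Total = 3 + 1 + 3 + 2 + 1 + 1 + 2 + 3 + 1 + 2 + 3 = 22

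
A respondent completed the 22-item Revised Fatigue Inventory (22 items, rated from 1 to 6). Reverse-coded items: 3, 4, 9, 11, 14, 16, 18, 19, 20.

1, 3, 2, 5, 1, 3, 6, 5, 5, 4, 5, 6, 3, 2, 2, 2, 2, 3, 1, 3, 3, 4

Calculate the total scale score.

Apply reverse scoring (reverse-coded value = 7 − response):
  item 3: 7 − 2 = 5
  item 4: 7 − 5 = 2
  item 9: 7 − 5 = 2
  item 11: 7 − 5 = 2
  item 14: 7 − 2 = 5
  item 16: 7 − 2 = 5
  item 18: 7 − 3 = 4
  item 19: 7 − 1 = 6
  item 20: 7 − 3 = 4
Scored responses: 1, 3, 5, 2, 1, 3, 6, 5, 2, 4, 2, 6, 3, 5, 2, 5, 2, 4, 6, 4, 3, 4
Total = 1 + 3 + 5 + 2 + 1 + 3 + 6 + 5 + 2 + 4 + 2 + 6 + 3 + 5 + 2 + 5 + 2 + 4 + 6 + 4 + 3 + 4 = 78

78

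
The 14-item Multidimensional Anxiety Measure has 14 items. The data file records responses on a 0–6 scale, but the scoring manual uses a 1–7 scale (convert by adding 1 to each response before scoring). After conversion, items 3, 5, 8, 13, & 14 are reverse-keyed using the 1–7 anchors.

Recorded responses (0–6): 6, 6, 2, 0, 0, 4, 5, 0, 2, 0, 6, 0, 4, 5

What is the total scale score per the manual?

62

Convert to 1–7: 7, 7, 3, 1, 1, 5, 6, 1, 3, 1, 7, 1, 5, 6
Reverse-coded (reversed = (1+7) − raw = 8 − raw):
  item 3: 8 − 3 = 5
  item 5: 8 − 1 = 7
  item 8: 8 − 1 = 7
  item 13: 8 − 5 = 3
  item 14: 8 − 6 = 2
Scored: 7, 7, 5, 1, 7, 5, 6, 7, 3, 1, 7, 1, 3, 2
Total = 62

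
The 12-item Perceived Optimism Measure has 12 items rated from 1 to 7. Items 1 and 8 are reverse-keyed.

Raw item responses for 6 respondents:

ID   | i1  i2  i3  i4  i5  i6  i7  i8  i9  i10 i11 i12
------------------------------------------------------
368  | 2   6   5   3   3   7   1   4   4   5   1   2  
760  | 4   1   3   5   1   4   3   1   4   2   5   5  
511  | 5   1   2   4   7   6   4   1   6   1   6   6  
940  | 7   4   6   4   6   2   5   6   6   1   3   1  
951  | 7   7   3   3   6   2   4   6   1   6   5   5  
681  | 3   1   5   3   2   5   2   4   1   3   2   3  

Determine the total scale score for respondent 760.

44

Respondent 760 raw: 4, 1, 3, 5, 1, 4, 3, 1, 4, 2, 5, 5.
Reverse-coded (on a 1–7 scale, reversed = 8 − raw):
  item 1: 8 − 4 = 4
  item 2: 1
  item 3: 3
  item 4: 5
  item 5: 1
  item 6: 4
  item 7: 3
  item 8: 8 − 1 = 7
  item 9: 4
  item 10: 2
  item 11: 5
  item 12: 5
Sum = 4 + 1 + 3 + 5 + 1 + 4 + 3 + 7 + 4 + 2 + 5 + 5 = 44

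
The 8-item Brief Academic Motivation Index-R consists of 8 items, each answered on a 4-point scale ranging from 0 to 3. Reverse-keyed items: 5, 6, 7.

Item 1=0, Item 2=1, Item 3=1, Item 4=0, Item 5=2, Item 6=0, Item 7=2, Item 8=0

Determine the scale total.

7

Raw sum = 6. Reverse-keyed items: 5, 6, 7; their raw sum = 4.
Each reversal replaces raw with 3 − raw, changing the total by 3 − 2·raw per item.
Total = 6 + 3·3 − 2·4 = 6 + 9 − 8 = 7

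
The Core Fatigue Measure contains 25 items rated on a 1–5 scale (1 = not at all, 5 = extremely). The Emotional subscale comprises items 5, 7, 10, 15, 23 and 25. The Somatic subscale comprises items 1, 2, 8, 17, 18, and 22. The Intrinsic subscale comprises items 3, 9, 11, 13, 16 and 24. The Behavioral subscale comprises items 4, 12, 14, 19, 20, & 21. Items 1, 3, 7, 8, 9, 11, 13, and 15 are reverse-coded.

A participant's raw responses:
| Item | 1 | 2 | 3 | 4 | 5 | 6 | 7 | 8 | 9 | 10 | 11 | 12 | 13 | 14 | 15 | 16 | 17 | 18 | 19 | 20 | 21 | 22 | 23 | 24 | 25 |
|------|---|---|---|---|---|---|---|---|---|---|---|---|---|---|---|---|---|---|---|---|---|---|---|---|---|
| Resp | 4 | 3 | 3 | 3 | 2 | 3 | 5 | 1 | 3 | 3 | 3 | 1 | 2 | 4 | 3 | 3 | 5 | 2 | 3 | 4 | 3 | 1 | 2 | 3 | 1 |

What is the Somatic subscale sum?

18

Somatic items: 1, 2, 8, 17, 18, 22.
Of these, items 1 & 8 are reverse-coded; reverse-coded value = 6 − response.
  item 1: 6 − 4 = 2
  item 2: 3
  item 8: 6 − 1 = 5
  item 17: 5
  item 18: 2
  item 22: 1
Sum = 2 + 3 + 5 + 5 + 2 + 1 = 18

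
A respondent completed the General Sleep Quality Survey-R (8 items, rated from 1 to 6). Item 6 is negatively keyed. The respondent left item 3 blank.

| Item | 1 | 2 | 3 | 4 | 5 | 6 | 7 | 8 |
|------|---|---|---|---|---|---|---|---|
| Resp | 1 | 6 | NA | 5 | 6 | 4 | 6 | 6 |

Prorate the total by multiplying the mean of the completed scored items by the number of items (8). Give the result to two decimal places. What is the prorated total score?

Reverse-coded (reversed = (1+6) − raw = 7 − raw):
  item 6: 7 − 4 = 3
Completed scored items (7 of 8): 1, 6, 5, 6, 3, 6, 6; sum = 33.
Person mean = 33 / 7 ≈ 4.7143
Prorated total = (33 / 7) × 8 = 37.71 (to 2 dp)

37.71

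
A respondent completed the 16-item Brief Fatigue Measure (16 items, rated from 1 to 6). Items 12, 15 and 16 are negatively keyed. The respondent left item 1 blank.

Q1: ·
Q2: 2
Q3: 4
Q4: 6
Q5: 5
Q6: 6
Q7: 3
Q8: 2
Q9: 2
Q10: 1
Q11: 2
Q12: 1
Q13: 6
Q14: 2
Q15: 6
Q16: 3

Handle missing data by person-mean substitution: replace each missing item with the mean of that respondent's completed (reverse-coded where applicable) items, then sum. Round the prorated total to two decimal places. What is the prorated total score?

55.47

Reverse-coded (reversed = (1+6) − raw = 7 − raw):
  item 12: 7 − 1 = 6
  item 15: 7 − 6 = 1
  item 16: 7 − 3 = 4
Completed scored items (15 of 16): 2, 4, 6, 5, 6, 3, 2, 2, 1, 2, 6, 6, 2, 1, 4; sum = 52.
Person mean = 52 / 15 ≈ 3.4667
Prorated total = (52 / 15) × 16 = 55.47 (to 2 dp)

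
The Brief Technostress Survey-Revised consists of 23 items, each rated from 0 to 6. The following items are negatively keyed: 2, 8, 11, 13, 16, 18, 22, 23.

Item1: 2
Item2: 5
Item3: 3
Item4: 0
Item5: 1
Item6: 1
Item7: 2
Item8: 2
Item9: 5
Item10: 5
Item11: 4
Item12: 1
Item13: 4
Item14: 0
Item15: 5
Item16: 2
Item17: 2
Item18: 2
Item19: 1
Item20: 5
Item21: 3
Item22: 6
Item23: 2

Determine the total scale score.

57

Reversing items 2, 8, 11, 13, 16, 18, 22, and 23 with 6 − raw:
Total = 2 + (6−5) + 3 + 0 + 1 + 1 + 2 + (6−2) + 5 + 5 + (6−4) + 1 + (6−4) + 0 + 5 + (6−2) + 2 + (6−2) + 1 + 5 + 3 + (6−6) + (6−2)
      = 2 + 1 + 3 + 0 + 1 + 1 + 2 + 4 + 5 + 5 + 2 + 1 + 2 + 0 + 5 + 4 + 2 + 4 + 1 + 5 + 3 + 0 + 4 = 57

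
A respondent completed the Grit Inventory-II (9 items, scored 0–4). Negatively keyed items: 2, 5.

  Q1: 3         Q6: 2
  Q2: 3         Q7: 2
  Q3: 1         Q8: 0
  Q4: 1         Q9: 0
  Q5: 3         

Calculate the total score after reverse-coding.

11

Reversing items 2 & 5 with 4 − raw:
Total = 3 + (4−3) + 1 + 1 + (4−3) + 2 + 2 + 0 + 0
      = 3 + 1 + 1 + 1 + 1 + 2 + 2 + 0 + 0 = 11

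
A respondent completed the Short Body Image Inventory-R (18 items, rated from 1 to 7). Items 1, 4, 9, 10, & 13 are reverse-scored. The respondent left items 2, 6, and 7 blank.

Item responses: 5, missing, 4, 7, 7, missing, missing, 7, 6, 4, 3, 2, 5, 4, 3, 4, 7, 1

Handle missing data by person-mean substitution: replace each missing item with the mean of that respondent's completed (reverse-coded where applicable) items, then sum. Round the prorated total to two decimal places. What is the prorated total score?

66.00

Reverse-coded (reverse-coded value = 8 − response):
  item 1: 8 − 5 = 3
  item 4: 8 − 7 = 1
  item 9: 8 − 6 = 2
  item 10: 8 − 4 = 4
  item 13: 8 − 5 = 3
Completed scored items (15 of 18): 3, 4, 1, 7, 7, 2, 4, 3, 2, 3, 4, 3, 4, 7, 1; sum = 55.
Person mean = 55 / 15 ≈ 3.6667
Prorated total = (55 / 15) × 18 = 66.00 (to 2 dp)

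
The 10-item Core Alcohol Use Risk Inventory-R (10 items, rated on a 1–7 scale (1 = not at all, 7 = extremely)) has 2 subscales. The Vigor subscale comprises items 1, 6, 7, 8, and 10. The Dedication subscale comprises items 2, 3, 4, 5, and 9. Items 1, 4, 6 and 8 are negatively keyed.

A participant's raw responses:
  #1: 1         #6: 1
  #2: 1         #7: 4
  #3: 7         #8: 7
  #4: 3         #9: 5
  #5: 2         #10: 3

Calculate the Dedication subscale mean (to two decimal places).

Dedication items: 2, 3, 4, 5, 9.
Of these, item 4 is negatively keyed; on a 1–7 scale, reversed = 8 − raw.
  item 2: 1
  item 3: 7
  item 4: 8 − 3 = 5
  item 5: 2
  item 9: 5
Sum = 1 + 7 + 5 + 2 + 5 = 20
Mean = 20 / 5 = 4.00

4.00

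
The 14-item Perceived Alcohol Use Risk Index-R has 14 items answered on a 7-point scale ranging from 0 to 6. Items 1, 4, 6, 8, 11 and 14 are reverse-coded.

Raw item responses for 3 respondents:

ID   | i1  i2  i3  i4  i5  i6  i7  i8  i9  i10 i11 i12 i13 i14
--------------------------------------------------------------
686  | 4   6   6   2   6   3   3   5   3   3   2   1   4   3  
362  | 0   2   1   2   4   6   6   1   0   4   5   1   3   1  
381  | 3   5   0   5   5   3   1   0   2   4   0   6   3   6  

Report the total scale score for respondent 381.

Respondent 381 raw: 3, 5, 0, 5, 5, 3, 1, 0, 2, 4, 0, 6, 3, 6.
Reverse-coded (on a 0–6 scale, reversed = 6 − raw):
  item 1: 6 − 3 = 3
  item 2: 5
  item 3: 0
  item 4: 6 − 5 = 1
  item 5: 5
  item 6: 6 − 3 = 3
  item 7: 1
  item 8: 6 − 0 = 6
  item 9: 2
  item 10: 4
  item 11: 6 − 0 = 6
  item 12: 6
  item 13: 3
  item 14: 6 − 6 = 0
Sum = 3 + 5 + 0 + 1 + 5 + 3 + 1 + 6 + 2 + 4 + 6 + 6 + 3 + 0 = 45

45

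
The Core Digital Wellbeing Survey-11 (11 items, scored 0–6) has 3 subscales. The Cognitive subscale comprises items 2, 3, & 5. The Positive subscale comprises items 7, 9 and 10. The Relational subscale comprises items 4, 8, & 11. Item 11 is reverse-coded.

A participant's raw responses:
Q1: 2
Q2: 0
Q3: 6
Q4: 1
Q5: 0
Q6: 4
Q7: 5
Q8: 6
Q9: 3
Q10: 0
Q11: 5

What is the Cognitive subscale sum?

Cognitive items: 2, 3, 5.
  item 2: 0
  item 3: 6
  item 5: 0
Sum = 0 + 6 + 0 = 6

6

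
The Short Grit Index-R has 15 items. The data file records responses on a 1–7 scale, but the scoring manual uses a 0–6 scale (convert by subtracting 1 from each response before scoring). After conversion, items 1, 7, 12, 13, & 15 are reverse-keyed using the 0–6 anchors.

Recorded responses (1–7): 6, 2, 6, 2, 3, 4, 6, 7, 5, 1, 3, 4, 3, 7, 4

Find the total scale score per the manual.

Convert to 0–6: 5, 1, 5, 1, 2, 3, 5, 6, 4, 0, 2, 3, 2, 6, 3
Reverse-coded (reverse-coded value = 6 − response):
  item 1: 6 − 5 = 1
  item 7: 6 − 5 = 1
  item 12: 6 − 3 = 3
  item 13: 6 − 2 = 4
  item 15: 6 − 3 = 3
Scored: 1, 1, 5, 1, 2, 3, 1, 6, 4, 0, 2, 3, 4, 6, 3
Total = 42

42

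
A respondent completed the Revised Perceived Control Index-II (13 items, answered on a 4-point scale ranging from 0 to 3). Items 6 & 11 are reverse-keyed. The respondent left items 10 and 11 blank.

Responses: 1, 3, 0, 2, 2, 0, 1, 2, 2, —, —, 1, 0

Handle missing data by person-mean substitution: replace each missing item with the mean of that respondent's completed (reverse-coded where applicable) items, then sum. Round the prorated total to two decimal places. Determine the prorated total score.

Reverse-coded (reversed = (0+3) − raw = 3 − raw):
  item 6: 3 − 0 = 3
Completed scored items (11 of 13): 1, 3, 0, 2, 2, 3, 1, 2, 2, 1, 0; sum = 17.
Person mean = 17 / 11 ≈ 1.5455
Prorated total = (17 / 11) × 13 = 20.09 (to 2 dp)

20.09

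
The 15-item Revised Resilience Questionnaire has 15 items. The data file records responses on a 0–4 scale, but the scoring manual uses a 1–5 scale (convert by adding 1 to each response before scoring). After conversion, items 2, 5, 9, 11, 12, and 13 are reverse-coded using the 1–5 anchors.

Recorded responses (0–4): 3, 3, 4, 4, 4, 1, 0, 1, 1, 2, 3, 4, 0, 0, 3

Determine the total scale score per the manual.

Convert to 1–5: 4, 4, 5, 5, 5, 2, 1, 2, 2, 3, 4, 5, 1, 1, 4
Reverse-coded (on a 1–5 scale, reversed = 6 − raw):
  item 2: 6 − 4 = 2
  item 5: 6 − 5 = 1
  item 9: 6 − 2 = 4
  item 11: 6 − 4 = 2
  item 12: 6 − 5 = 1
  item 13: 6 − 1 = 5
Scored: 4, 2, 5, 5, 1, 2, 1, 2, 4, 3, 2, 1, 5, 1, 4
Total = 42

42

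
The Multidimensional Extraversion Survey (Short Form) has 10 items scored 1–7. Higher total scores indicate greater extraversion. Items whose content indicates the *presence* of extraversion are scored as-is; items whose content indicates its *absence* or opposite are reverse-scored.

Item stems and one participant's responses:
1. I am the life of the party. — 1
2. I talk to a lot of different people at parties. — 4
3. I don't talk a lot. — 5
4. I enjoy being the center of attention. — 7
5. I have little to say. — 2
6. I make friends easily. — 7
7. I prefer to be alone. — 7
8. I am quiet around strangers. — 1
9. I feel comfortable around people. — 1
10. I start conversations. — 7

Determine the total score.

44

Items 3, 5, 7, 8 describe the absence/opposite of extraversion → reverse-score.
reversed = (1+7) − raw = 8 − raw.
  item 1: 1
  item 2: 4
  item 3: 8 − 5 = 3
  item 4: 7
  item 5: 8 − 2 = 6
  item 6: 7
  item 7: 8 − 7 = 1
  item 8: 8 − 1 = 7
  item 9: 1
  item 10: 7
Total = 1 + 4 + 3 + 7 + 6 + 7 + 1 + 7 + 1 + 7 = 44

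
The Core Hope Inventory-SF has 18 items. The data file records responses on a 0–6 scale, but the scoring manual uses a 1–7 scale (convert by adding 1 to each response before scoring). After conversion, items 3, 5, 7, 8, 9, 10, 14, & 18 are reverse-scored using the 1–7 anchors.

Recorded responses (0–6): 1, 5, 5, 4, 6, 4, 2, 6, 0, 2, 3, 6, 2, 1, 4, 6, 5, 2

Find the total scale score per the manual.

82

Convert to 1–7: 2, 6, 6, 5, 7, 5, 3, 7, 1, 3, 4, 7, 3, 2, 5, 7, 6, 3
Reverse-coded (on a 1–7 scale, reversed = 8 − raw):
  item 3: 8 − 6 = 2
  item 5: 8 − 7 = 1
  item 7: 8 − 3 = 5
  item 8: 8 − 7 = 1
  item 9: 8 − 1 = 7
  item 10: 8 − 3 = 5
  item 14: 8 − 2 = 6
  item 18: 8 − 3 = 5
Scored: 2, 6, 2, 5, 1, 5, 5, 1, 7, 5, 4, 7, 3, 6, 5, 7, 6, 5
Total = 82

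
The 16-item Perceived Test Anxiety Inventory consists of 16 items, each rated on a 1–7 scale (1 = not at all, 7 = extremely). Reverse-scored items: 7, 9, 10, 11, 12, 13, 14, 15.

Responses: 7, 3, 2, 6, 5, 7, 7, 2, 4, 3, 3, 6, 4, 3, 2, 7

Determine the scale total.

Raw sum = 71. Reverse-scored items: 7, 9, 10, 11, 12, 13, 14, 15; their raw sum = 32.
Each reversal replaces raw with 8 − raw, changing the total by 8 − 2·raw per item.
Total = 71 + 8·8 − 2·32 = 71 + 64 − 64 = 71

71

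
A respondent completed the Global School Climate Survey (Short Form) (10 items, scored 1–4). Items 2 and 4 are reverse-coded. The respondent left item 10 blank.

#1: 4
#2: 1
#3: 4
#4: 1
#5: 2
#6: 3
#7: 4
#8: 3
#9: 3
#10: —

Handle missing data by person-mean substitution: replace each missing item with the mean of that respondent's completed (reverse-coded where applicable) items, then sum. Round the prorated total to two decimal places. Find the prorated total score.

34.44

Reverse-coded (reverse-coded value = 5 − response):
  item 2: 5 − 1 = 4
  item 4: 5 − 1 = 4
Completed scored items (9 of 10): 4, 4, 4, 4, 2, 3, 4, 3, 3; sum = 31.
Person mean = 31 / 9 ≈ 3.4444
Prorated total = (31 / 9) × 10 = 34.44 (to 2 dp)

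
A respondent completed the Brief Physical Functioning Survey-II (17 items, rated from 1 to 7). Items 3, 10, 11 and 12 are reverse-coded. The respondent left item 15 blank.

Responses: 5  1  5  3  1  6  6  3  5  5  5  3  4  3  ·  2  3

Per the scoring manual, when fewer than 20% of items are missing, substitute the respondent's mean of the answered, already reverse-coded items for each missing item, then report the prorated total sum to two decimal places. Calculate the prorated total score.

Reverse-coded (on a 1–7 scale, reversed = 8 − raw):
  item 3: 8 − 5 = 3
  item 10: 8 − 5 = 3
  item 11: 8 − 5 = 3
  item 12: 8 − 3 = 5
Completed scored items (16 of 17): 5, 1, 3, 3, 1, 6, 6, 3, 5, 3, 3, 5, 4, 3, 2, 3; sum = 56.
Person mean = 56 / 16 ≈ 3.5000
Prorated total = (56 / 16) × 17 = 59.50 (to 2 dp)

59.50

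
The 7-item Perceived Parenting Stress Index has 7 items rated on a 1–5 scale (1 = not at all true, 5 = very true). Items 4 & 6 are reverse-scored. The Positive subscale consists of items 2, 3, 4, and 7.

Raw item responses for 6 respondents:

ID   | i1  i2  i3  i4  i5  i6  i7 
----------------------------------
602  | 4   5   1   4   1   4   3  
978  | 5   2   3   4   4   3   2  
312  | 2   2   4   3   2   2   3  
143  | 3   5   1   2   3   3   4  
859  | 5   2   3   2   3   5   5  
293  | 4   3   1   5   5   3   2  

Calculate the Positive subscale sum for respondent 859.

Respondent 859 raw: 5, 2, 3, 2, 3, 5, 5.
Positive items: 2, 3, 4, 7.
Reverse-coded (on a 1–5 scale, reversed = 6 − raw):
  item 2: 2
  item 3: 3
  item 4: 6 − 2 = 4
  item 7: 5
Sum = 2 + 3 + 4 + 5 = 14

14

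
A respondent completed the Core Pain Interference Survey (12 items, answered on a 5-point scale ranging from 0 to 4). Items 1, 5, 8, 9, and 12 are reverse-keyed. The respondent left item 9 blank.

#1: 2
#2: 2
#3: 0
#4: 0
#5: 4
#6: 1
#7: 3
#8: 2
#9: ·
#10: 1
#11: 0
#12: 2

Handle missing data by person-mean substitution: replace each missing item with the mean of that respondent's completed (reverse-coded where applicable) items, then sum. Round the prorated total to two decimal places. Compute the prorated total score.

14.18

Reverse-coded (reversed = (0+4) − raw = 4 − raw):
  item 1: 4 − 2 = 2
  item 5: 4 − 4 = 0
  item 8: 4 − 2 = 2
  item 12: 4 − 2 = 2
Completed scored items (11 of 12): 2, 2, 0, 0, 0, 1, 3, 2, 1, 0, 2; sum = 13.
Person mean = 13 / 11 ≈ 1.1818
Prorated total = (13 / 11) × 12 = 14.18 (to 2 dp)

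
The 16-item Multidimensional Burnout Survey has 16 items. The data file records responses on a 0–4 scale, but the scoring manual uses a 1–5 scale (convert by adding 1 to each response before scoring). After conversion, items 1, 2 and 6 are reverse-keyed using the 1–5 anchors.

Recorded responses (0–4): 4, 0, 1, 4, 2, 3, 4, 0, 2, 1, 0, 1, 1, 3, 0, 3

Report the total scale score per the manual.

Convert to 1–5: 5, 1, 2, 5, 3, 4, 5, 1, 3, 2, 1, 2, 2, 4, 1, 4
Reverse-coded (reverse-coded value = 6 − response):
  item 1: 6 − 5 = 1
  item 2: 6 − 1 = 5
  item 6: 6 − 4 = 2
Scored: 1, 5, 2, 5, 3, 2, 5, 1, 3, 2, 1, 2, 2, 4, 1, 4
Total = 43

43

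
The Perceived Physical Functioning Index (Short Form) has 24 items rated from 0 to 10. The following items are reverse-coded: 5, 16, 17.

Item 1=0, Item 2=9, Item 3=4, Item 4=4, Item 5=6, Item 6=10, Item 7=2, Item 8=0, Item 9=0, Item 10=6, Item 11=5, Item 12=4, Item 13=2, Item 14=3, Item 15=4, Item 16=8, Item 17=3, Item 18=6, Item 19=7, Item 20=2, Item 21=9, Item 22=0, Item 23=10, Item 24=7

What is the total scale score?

Reverse-coded items use 10 − raw:
  item 5: 10 − 6 = 4
  item 16: 10 − 8 = 2
  item 17: 10 − 3 = 7
Scored items: 0, 9, 4, 4, 4, 10, 2, 0, 0, 6, 5, 4, 2, 3, 4, 2, 7, 6, 7, 2, 9, 0, 10, 7
Total = 0 + 9 + 4 + 4 + 4 + 10 + 2 + 0 + 0 + 6 + 5 + 4 + 2 + 3 + 4 + 2 + 7 + 6 + 7 + 2 + 9 + 0 + 10 + 7 = 107

107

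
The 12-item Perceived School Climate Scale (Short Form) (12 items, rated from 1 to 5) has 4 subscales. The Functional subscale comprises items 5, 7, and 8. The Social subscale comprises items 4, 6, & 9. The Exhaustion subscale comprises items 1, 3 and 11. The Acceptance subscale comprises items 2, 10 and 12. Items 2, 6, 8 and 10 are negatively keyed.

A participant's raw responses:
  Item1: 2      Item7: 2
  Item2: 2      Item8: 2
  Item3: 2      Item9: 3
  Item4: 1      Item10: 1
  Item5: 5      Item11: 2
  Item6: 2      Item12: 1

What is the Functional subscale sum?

Functional items: 5, 7, 8.
Of these, item 8 is negatively keyed; on a 1–5 scale, reversed = 6 − raw.
  item 5: 5
  item 7: 2
  item 8: 6 − 2 = 4
Sum = 5 + 2 + 4 = 11

11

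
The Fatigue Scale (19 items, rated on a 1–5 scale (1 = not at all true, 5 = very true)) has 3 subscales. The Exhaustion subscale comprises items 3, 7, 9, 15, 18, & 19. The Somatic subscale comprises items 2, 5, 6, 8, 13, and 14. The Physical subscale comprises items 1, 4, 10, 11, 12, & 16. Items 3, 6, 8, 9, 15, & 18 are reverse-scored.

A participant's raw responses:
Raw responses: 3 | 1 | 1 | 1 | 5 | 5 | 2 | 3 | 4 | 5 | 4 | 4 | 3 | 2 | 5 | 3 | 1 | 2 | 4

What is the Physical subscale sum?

Physical items: 1, 4, 10, 11, 12, 16.
  item 1: 3
  item 4: 1
  item 10: 5
  item 11: 4
  item 12: 4
  item 16: 3
Sum = 3 + 1 + 5 + 4 + 4 + 3 = 20

20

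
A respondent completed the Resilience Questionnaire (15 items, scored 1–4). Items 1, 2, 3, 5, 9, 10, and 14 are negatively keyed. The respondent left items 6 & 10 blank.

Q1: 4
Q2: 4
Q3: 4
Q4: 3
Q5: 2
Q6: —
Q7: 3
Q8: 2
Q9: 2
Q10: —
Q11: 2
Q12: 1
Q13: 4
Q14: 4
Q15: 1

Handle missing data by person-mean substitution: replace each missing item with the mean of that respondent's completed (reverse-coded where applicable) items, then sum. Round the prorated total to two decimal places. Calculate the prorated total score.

30.00

Reverse-coded (on a 1–4 scale, reversed = 5 − raw):
  item 1: 5 − 4 = 1
  item 2: 5 − 4 = 1
  item 3: 5 − 4 = 1
  item 5: 5 − 2 = 3
  item 9: 5 − 2 = 3
  item 14: 5 − 4 = 1
Completed scored items (13 of 15): 1, 1, 1, 3, 3, 3, 2, 3, 2, 1, 4, 1, 1; sum = 26.
Person mean = 26 / 13 ≈ 2.0000
Prorated total = (26 / 13) × 15 = 30.00 (to 2 dp)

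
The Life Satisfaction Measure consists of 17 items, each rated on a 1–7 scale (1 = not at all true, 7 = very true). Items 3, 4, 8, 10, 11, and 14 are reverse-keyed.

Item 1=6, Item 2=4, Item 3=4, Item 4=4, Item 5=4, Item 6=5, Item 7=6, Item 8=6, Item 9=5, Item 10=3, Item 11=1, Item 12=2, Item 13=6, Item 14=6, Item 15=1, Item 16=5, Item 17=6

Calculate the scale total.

Raw sum = 74. Reverse-keyed items: 3, 4, 8, 10, 11, 14; their raw sum = 24.
Each reversal replaces raw with 8 − raw, changing the total by 8 − 2·raw per item.
Total = 74 + 6·8 − 2·24 = 74 + 48 − 48 = 74

74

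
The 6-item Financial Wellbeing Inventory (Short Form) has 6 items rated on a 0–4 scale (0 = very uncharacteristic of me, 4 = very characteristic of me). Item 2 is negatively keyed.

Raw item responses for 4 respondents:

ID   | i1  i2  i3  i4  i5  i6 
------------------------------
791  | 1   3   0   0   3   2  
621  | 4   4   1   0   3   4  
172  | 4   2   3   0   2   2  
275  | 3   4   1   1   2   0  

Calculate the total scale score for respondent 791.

7

Respondent 791 raw: 1, 3, 0, 0, 3, 2.
Reverse-coded (reverse-coded value = 4 − response):
  item 1: 1
  item 2: 4 − 3 = 1
  item 3: 0
  item 4: 0
  item 5: 3
  item 6: 2
Sum = 1 + 1 + 0 + 0 + 3 + 2 = 7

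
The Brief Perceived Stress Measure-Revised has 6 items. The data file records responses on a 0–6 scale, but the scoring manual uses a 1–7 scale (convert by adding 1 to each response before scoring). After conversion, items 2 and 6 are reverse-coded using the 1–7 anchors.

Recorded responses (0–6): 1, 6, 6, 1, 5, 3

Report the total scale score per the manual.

22

Convert to 1–7: 2, 7, 7, 2, 6, 4
Reverse-coded (reverse-coded value = 8 − response):
  item 2: 8 − 7 = 1
  item 6: 8 − 4 = 4
Scored: 2, 1, 7, 2, 6, 4
Total = 22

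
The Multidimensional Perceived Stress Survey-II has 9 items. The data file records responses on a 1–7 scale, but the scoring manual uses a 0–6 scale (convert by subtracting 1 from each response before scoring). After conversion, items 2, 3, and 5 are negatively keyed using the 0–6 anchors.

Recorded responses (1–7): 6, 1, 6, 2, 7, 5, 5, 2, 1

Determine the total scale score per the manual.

22

Convert to 0–6: 5, 0, 5, 1, 6, 4, 4, 1, 0
Reverse-coded (reversed = (0+6) − raw = 6 − raw):
  item 2: 6 − 0 = 6
  item 3: 6 − 5 = 1
  item 5: 6 − 6 = 0
Scored: 5, 6, 1, 1, 0, 4, 4, 1, 0
Total = 22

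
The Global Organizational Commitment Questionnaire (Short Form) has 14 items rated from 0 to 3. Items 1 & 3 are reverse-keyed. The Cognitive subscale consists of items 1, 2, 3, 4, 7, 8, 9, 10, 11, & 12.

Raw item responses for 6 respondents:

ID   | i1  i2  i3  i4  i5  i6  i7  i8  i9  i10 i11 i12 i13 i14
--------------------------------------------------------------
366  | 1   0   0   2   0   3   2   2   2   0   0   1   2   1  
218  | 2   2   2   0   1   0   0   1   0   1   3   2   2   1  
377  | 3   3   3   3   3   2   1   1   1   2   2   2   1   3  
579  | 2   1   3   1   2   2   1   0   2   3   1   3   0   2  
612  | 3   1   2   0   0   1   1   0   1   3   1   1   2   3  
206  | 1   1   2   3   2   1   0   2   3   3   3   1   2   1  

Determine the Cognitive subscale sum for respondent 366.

Respondent 366 raw: 1, 0, 0, 2, 0, 3, 2, 2, 2, 0, 0, 1, 2, 1.
Cognitive items: 1, 2, 3, 4, 7, 8, 9, 10, 11, 12.
Reverse-coded (on a 0–3 scale, reversed = 3 − raw):
  item 1: 3 − 1 = 2
  item 2: 0
  item 3: 3 − 0 = 3
  item 4: 2
  item 7: 2
  item 8: 2
  item 9: 2
  item 10: 0
  item 11: 0
  item 12: 1
Sum = 2 + 0 + 3 + 2 + 2 + 2 + 2 + 0 + 0 + 1 = 14

14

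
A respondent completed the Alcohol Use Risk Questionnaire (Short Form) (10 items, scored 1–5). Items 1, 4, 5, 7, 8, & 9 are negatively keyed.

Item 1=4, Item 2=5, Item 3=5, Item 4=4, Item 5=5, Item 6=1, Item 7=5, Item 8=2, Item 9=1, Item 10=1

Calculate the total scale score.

27

Raw sum = 33. Negatively keyed items: 1, 4, 5, 7, 8, 9; their raw sum = 21.
Each reversal replaces raw with 6 − raw, changing the total by 6 − 2·raw per item.
Total = 33 + 6·6 − 2·21 = 33 + 36 − 42 = 27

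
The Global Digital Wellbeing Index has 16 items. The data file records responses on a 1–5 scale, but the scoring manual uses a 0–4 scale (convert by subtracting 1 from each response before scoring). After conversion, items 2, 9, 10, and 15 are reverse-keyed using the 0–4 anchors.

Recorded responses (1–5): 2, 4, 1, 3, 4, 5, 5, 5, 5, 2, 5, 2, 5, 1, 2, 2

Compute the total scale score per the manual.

35

Convert to 0–4: 1, 3, 0, 2, 3, 4, 4, 4, 4, 1, 4, 1, 4, 0, 1, 1
Reverse-coded (reversed = (0+4) − raw = 4 − raw):
  item 2: 4 − 3 = 1
  item 9: 4 − 4 = 0
  item 10: 4 − 1 = 3
  item 15: 4 − 1 = 3
Scored: 1, 1, 0, 2, 3, 4, 4, 4, 0, 3, 4, 1, 4, 0, 3, 1
Total = 35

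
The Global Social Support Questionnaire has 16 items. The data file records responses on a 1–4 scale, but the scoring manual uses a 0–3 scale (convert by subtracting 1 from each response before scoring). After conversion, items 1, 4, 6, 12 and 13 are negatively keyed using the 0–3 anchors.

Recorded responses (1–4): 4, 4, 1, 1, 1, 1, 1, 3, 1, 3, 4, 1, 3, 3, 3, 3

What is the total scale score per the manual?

Convert to 0–3: 3, 3, 0, 0, 0, 0, 0, 2, 0, 2, 3, 0, 2, 2, 2, 2
Reverse-coded (reversed = (0+3) − raw = 3 − raw):
  item 1: 3 − 3 = 0
  item 4: 3 − 0 = 3
  item 6: 3 − 0 = 3
  item 12: 3 − 0 = 3
  item 13: 3 − 2 = 1
Scored: 0, 3, 0, 3, 0, 3, 0, 2, 0, 2, 3, 3, 1, 2, 2, 2
Total = 26

26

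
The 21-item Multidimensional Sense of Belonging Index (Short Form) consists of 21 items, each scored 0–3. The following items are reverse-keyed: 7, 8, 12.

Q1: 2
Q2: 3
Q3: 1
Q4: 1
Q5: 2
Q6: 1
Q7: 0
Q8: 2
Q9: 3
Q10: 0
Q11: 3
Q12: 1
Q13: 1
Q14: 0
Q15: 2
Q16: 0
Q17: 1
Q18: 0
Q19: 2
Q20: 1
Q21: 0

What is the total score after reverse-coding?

Raw sum = 26. Reverse-keyed items: 7, 8, 12; their raw sum = 3.
Each reversal replaces raw with 3 − raw, changing the total by 3 − 2·raw per item.
Total = 26 + 3·3 − 2·3 = 26 + 9 − 6 = 29

29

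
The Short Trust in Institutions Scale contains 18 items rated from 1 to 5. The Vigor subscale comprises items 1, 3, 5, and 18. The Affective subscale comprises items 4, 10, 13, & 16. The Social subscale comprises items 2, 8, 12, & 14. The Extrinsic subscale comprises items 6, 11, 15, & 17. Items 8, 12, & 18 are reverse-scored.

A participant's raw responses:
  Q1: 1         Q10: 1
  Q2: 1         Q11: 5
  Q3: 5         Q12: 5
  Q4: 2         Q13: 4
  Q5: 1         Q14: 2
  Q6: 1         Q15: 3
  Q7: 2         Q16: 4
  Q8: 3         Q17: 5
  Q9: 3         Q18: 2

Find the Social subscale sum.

7

Social items: 2, 8, 12, 14.
Of these, items 8 & 12 are reverse-scored; on a 1–5 scale, reversed = 6 − raw.
  item 2: 1
  item 8: 6 − 3 = 3
  item 12: 6 − 5 = 1
  item 14: 2
Sum = 1 + 3 + 1 + 2 = 7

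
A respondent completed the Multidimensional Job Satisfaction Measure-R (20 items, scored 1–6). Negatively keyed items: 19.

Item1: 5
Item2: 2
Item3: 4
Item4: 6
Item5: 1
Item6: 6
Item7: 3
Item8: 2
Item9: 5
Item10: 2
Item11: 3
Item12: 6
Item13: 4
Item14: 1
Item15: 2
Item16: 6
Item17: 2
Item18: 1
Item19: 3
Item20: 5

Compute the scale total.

70

Raw sum = 69. Negatively keyed items: 19; their raw sum = 3.
Each reversal replaces raw with 7 − raw, changing the total by 7 − 2·raw per item.
Total = 69 + 1·7 − 2·3 = 69 + 7 − 6 = 70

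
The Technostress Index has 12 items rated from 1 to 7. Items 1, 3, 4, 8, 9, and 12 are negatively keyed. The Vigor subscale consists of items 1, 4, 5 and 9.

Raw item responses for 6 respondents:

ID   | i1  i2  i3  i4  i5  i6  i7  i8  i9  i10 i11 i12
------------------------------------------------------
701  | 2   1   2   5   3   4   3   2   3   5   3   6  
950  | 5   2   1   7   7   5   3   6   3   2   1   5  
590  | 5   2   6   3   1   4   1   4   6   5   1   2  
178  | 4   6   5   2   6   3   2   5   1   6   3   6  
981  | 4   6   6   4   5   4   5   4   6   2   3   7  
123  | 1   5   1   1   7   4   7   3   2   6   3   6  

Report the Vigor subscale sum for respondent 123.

Respondent 123 raw: 1, 5, 1, 1, 7, 4, 7, 3, 2, 6, 3, 6.
Vigor items: 1, 4, 5, 9.
Reverse-coded (reversed = (1+7) − raw = 8 − raw):
  item 1: 8 − 1 = 7
  item 4: 8 − 1 = 7
  item 5: 7
  item 9: 8 − 2 = 6
Sum = 7 + 7 + 7 + 6 = 27

27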